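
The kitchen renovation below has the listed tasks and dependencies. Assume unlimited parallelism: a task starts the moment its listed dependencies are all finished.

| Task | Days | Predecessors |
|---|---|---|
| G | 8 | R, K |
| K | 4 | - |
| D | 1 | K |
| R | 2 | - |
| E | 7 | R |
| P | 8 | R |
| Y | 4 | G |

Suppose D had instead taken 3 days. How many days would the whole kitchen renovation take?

16

The binding path is K→G→Y = 4+8+4 = 16; finish at 16 days.
D has 11 days of float (longest path through it is 5).
That remains the longest chain; total 16 days.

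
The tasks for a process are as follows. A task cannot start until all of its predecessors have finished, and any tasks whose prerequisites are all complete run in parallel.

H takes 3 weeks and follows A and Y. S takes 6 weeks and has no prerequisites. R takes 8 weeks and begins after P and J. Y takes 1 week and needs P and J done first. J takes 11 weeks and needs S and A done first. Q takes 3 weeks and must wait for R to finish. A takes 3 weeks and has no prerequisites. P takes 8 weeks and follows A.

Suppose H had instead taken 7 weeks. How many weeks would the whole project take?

Baseline: S→J→R→Q = 6+11+8+3 = 28 → 28 weeks.
H is off the critical path — its longest chain is 21 weeks, giving 7 of slack.
No other chain overtakes it, so the finish is 28 weeks.

28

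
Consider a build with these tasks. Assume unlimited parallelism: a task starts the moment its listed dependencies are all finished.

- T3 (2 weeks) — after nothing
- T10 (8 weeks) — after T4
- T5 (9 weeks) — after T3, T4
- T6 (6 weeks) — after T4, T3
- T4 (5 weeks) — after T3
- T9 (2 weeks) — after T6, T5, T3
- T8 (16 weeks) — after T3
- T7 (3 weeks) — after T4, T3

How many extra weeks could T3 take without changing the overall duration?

The longest chain is T3→T4→T5→T9 = 2+5+9+2 = 18; overall finish 18 weeks.
T3 finishes as early as 2 and must finish by 2.
So T3 can slip 2 − 2 = 0 weeks.

0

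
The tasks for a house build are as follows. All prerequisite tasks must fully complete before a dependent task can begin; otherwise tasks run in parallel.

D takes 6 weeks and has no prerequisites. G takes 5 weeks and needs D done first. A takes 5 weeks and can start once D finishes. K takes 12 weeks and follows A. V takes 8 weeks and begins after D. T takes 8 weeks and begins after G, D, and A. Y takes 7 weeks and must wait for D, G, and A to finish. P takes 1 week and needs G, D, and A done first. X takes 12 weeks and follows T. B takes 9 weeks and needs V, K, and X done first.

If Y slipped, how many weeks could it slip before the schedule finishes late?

D→G→T→X→B = 6+5+8+12+9 = 40 sets the makespan at 40 weeks.
Y finishes as early as 18 and must finish by 40.
So Y can slip 40 − 18 = 22 weeks.

22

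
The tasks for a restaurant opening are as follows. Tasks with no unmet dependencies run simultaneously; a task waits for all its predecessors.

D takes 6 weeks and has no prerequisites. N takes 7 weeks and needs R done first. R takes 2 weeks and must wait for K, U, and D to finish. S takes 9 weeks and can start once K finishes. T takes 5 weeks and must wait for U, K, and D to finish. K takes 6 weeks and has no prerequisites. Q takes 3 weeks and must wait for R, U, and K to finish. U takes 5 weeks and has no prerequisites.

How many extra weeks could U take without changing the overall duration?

1

The longest chain is D→R→N = 6+2+7 = 15; overall finish 15 weeks.
U finishes as early as 5 and must finish by 6.
Float = 15 − 14 = 1.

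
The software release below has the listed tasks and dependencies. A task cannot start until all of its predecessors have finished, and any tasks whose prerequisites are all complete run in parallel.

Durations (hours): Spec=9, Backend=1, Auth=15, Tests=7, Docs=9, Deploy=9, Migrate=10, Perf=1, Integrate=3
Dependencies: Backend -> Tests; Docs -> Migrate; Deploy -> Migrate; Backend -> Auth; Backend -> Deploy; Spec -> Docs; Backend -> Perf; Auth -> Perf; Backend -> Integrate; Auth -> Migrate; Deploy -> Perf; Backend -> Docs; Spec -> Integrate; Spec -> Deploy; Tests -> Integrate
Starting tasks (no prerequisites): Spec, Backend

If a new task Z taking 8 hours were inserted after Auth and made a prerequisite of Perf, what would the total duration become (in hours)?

Originally the job takes 28 hours.
With Z inserted, Perf now waits for max(Deploy, Auth, Backend, Z).
New critical path: Spec→Docs→Migrate = 9+9+10 = 28 ⇒ 28 hours.

28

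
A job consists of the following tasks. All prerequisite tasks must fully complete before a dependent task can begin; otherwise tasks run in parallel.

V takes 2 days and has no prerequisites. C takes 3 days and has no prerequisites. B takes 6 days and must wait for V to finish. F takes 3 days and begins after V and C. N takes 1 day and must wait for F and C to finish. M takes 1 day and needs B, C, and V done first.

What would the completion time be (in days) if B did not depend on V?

7

Original critical path: V→B→M = 2+6+1 = 9 ⇒ 9 days.
Without V→B, B's earliest start moves from 2 to 0.
The longest chain is now C→F→N = 3+3+1 = 7, so the job takes 7 days.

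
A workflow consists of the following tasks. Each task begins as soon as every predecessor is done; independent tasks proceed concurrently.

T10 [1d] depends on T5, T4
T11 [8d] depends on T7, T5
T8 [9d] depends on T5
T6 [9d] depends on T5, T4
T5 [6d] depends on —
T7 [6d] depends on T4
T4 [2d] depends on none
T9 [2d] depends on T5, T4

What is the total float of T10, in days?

9

The longest chain is T4→T7→T11 = 2+6+8 = 16; overall finish 16 days.
The longest chain containing T10 totals 7 days.
So T10 can slip 16 − 7 = 9 days.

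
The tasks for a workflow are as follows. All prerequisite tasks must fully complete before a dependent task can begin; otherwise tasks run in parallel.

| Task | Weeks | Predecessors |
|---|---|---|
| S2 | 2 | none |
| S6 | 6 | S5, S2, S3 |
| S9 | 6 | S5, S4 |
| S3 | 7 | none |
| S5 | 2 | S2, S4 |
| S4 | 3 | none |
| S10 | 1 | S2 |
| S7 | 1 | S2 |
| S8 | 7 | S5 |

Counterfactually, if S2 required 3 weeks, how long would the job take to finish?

13

Actual critical path: S3→S6 = 7+6 = 13 ⇒ 13 weeks.
S2 is off the critical path — its longest chain is 11 weeks, giving 2 of slack.
No other chain overtakes it, so the finish is 13 weeks.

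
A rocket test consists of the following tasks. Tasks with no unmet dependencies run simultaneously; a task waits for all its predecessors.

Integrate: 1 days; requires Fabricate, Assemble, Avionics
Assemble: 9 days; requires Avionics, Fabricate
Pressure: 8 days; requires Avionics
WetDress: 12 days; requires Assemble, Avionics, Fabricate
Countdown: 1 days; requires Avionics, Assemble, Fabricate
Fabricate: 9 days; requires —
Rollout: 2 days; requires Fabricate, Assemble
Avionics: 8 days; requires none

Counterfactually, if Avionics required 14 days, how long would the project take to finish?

35

Actual critical path: Fabricate→Assemble→WetDress = 9+9+12 = 30 ⇒ 30 days.
The longest path through Avionics is only 29 days, so Avionics has float 1.
Now Avionics→Assemble→WetDress = 14+9+12 = 35 is longest, so the finish becomes 35 days.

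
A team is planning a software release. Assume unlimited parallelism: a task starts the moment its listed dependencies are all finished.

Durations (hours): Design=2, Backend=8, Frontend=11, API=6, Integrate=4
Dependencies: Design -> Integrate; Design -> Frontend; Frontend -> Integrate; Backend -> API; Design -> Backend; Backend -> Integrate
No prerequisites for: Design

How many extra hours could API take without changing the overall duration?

1

Critical path: Design→Frontend→Integrate = 2+11+4 = 17, so the finish is 17 hours.
The longest chain containing API totals 16 hours.
Float = 17 − 16 = 1.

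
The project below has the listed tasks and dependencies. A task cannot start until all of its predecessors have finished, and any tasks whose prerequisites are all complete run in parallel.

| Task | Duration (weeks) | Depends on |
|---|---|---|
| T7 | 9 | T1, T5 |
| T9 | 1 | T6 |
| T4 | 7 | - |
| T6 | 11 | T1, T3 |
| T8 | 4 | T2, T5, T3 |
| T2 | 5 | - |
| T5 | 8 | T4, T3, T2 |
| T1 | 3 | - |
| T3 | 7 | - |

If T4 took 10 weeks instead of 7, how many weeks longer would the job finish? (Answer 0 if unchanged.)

As given, the longest chain is T4→T5→T7 = 7+8+9 = 24, so the finish is 24 weeks.
T4 lies on that path, so at 10 weeks the path becomes 27 weeks.
No other chain overtakes it, so the finish is 27 weeks.
Change in finish: 27 − 24 = +3 weeks.

3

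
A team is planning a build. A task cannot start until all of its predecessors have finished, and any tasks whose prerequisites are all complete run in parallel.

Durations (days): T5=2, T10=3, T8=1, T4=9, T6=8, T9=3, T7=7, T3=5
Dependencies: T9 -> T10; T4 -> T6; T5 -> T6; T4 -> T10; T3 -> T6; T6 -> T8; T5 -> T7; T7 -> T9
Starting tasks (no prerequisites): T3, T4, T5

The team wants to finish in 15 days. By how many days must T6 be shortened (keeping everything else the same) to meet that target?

3

Current finish: 18 days; target: 15.
T6 is on every critical path, so each day cut from T6 cuts the finish by one (this holds down to a finish of 15).
Need 18 − 15 = 3 days off T6 → T6 becomes 5 days, finish becomes 15.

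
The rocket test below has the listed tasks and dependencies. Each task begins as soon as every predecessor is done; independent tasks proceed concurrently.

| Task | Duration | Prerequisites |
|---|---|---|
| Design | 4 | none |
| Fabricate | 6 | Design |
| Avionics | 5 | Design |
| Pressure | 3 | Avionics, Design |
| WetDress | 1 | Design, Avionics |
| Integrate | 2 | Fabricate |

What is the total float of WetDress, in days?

The longest chain is Design→Fabricate→Integrate = 4+6+2 = 12; overall finish 12 days.
Longest path through WetDress: 10 days (earliest finish 10, latest finish 12).
Float = 12 − 10 = 2.

2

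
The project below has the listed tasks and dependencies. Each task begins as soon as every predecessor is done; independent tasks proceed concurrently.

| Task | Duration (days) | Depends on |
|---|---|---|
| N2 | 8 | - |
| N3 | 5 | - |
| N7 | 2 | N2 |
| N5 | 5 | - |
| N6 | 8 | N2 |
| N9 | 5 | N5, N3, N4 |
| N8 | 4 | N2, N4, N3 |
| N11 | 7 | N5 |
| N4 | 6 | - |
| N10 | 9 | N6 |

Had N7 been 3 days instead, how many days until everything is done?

25

Critical path before the change: N2→N6→N10 = 8+8+9 = 25 giving 25 days.
N7 is off the critical path — its longest chain is 10 days, giving 15 of slack.
No other chain overtakes it, so the finish is 25 days.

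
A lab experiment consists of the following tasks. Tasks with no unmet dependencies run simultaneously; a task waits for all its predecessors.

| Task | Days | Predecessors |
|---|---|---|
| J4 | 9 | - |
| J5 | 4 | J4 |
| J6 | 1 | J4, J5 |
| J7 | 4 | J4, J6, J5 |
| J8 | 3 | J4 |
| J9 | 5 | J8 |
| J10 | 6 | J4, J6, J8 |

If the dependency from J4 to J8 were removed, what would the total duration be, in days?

20

With the dependency in place, J4→J5→J6→J10 = 9+4+1+6 = 20 sets the finish at 20 days.
Without J4→J8, J8's earliest start moves from 9 to 0.
New critical path: J4→J5→J6→J10 = 9+4+1+6 = 20 ⇒ 20 days.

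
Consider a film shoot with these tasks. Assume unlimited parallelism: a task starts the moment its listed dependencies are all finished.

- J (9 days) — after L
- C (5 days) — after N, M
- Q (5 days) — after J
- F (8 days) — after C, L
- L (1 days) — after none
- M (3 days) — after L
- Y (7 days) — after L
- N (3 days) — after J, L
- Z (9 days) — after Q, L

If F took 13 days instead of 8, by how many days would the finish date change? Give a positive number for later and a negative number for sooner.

5

Actual critical path: L→J→N→C→F = 1+9+3+5+8 = 26 ⇒ 26 days.
Since F is critical, the +5 change carries straight to that chain (now 31 days).
The critical path is still L→J→N→C→F; finish is now 31 days.
Change in finish: 31 − 26 = +5 days.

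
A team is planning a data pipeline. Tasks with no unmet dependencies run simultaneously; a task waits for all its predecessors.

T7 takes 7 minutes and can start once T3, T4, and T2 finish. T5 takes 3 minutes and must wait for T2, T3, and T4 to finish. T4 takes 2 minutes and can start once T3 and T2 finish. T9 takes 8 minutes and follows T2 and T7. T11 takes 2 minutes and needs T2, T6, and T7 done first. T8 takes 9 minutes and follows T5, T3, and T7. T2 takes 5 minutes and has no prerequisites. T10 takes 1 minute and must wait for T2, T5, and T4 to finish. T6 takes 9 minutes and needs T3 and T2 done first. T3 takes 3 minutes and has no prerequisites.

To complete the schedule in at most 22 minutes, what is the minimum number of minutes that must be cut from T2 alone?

1

Current finish: 23 minutes; target: 22.
T2 is on every critical path, so each minute cut from T2 cuts the finish by one (this holds down to a finish of 21).
Need 23 − 22 = 1 minute off T2 → T2 becomes 4 minutes, finish becomes 22.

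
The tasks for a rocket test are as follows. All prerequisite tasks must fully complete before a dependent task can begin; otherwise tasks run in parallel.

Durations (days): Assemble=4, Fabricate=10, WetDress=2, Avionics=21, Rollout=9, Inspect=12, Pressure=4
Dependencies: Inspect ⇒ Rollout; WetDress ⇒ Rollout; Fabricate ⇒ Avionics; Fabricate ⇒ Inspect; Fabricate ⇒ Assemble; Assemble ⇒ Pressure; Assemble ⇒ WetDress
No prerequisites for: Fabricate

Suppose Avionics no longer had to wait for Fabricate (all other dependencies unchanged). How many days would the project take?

Before: longest chain Fabricate→Avionics = 10+21 = 31, finish 31.
Without Fabricate→Avionics, Avionics's earliest start moves from 10 to 0.
The longest chain is now Fabricate→Inspect→Rollout = 10+12+9 = 31, so the project takes 31 days.

31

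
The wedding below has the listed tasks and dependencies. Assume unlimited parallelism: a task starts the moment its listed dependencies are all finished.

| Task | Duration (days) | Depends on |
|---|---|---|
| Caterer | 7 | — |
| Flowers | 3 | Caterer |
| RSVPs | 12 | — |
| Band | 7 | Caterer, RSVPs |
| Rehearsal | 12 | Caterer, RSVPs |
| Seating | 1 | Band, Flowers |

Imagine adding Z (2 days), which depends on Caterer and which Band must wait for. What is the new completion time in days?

24

Originally the project takes 24 days.
With Z inserted, Band now waits for max(Caterer, RSVPs, Z).
New critical path: RSVPs→Rehearsal = 12+12 = 24 ⇒ 24 days.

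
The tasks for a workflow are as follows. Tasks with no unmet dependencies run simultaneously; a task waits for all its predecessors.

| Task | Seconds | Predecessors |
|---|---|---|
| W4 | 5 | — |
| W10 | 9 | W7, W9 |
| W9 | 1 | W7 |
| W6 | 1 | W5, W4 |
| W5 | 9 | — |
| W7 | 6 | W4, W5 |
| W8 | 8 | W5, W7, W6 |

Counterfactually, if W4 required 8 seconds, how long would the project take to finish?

As given, the longest chain is W5→W7→W9→W10 = 9+6+1+9 = 25, so the finish is 25 seconds.
W4 is off the critical path — its longest chain is 21 seconds, giving 4 of slack.
That remains the longest chain; total 25 seconds.

25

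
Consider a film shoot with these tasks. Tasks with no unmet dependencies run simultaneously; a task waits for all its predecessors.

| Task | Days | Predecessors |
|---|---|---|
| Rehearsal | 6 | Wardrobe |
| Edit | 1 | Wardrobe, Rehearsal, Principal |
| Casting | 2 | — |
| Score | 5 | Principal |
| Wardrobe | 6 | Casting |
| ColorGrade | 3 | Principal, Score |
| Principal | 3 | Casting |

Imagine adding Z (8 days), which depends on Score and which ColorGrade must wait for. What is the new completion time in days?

Originally the film shoot takes 15 days.
With Z inserted, ColorGrade now waits for max(Principal, Score, Z).
New critical path: Casting→Principal→Score→Z→ColorGrade = 2+3+5+8+3 = 21 ⇒ 21 days.

21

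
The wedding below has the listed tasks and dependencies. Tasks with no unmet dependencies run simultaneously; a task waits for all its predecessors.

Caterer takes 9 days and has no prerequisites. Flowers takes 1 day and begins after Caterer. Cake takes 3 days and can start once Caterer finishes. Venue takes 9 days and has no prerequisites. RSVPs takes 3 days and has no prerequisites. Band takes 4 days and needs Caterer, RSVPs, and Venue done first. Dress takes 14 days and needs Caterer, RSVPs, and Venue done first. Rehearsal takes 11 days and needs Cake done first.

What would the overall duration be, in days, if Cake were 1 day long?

The binding path is Caterer→Cake→Rehearsal = 9+3+11 = 23; finish at 23 days.
Since Cake is critical, the -2 change carries straight to that chain (now 21 days).
Now Venue→Dress = 9+14 = 23 is longest, so the finish becomes 23 days.

23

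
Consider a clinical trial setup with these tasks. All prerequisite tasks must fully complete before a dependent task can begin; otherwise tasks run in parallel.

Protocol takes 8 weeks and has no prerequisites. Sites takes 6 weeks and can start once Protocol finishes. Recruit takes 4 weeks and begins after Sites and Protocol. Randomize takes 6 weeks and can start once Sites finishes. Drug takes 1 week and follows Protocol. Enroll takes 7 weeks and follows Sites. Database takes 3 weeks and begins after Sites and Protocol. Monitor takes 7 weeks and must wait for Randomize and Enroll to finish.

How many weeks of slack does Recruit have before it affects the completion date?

10

The longest chain is Protocol→Sites→Enroll→Monitor = 8+6+7+7 = 28; overall finish 28 weeks.
The longest chain containing Recruit totals 18 weeks.
So Recruit can slip 28 − 18 = 10 weeks.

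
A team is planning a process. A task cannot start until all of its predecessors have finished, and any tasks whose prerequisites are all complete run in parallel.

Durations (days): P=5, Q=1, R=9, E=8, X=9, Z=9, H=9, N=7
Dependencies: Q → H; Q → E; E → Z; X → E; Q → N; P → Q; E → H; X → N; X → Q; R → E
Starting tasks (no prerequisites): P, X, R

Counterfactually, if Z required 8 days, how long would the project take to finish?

Actual critical path: X→Q→E→Z = 9+1+8+9 = 27 ⇒ 27 days.
Z is on the critical path; changing it to 8 makes that path 26 days.
New critical path: X→Q→E→H = 9+1+8+9 = 27 ⇒ 27 days.

27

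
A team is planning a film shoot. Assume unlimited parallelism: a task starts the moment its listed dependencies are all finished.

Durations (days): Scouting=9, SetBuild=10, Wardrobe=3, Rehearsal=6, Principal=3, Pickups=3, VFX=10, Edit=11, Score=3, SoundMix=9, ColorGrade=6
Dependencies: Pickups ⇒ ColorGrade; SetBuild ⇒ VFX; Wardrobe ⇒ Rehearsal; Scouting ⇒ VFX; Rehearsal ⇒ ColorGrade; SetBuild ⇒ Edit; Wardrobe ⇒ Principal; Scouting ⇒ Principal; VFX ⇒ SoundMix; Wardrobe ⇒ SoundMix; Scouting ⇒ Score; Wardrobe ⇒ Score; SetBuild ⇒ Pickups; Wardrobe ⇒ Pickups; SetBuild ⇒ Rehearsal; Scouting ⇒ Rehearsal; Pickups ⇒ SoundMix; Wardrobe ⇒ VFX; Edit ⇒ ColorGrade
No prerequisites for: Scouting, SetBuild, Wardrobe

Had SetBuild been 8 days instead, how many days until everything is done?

28

Actual critical path: SetBuild→VFX→SoundMix = 10+10+9 = 29 ⇒ 29 days.
SetBuild is on the critical path; changing it to 8 makes that path 27 days.
The binding chain switches to Scouting→VFX→SoundMix = 9+10+9 = 28; finish 28 days.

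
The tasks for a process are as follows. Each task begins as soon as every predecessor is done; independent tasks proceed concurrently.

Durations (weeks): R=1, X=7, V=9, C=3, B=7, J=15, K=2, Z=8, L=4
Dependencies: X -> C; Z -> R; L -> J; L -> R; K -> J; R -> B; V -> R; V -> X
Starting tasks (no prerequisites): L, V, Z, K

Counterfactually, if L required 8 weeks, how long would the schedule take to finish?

23

Baseline: L→J = 4+15 = 19 → 19 weeks.
Since L is critical, the +4 change carries straight to that chain (now 23 weeks).
No other chain overtakes it, so the finish is 23 weeks.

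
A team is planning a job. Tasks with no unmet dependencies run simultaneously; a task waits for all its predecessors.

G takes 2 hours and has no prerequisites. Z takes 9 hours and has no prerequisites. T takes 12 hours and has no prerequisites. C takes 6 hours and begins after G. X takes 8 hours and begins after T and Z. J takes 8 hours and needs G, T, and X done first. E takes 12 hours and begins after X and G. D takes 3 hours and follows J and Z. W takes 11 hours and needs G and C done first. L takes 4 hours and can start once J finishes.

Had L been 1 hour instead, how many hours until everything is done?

The binding path is T→X→J→L = 12+8+8+4 = 32; finish at 32 hours.
L is on the critical path; changing it to 1 makes that path 29 hours.
New critical path: T→X→E = 12+8+12 = 32 ⇒ 32 hours.

32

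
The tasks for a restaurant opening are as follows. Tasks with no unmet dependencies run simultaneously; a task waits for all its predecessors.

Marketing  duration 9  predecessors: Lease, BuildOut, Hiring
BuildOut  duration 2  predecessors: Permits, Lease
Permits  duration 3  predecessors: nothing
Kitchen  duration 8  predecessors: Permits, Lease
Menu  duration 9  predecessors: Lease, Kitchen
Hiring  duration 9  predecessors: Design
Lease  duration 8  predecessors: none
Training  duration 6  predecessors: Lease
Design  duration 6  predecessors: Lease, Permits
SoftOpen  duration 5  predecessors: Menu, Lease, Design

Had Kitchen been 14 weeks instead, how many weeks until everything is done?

The binding path is Lease→Design→Hiring→Marketing = 8+6+9+9 = 32; finish at 32 weeks.
Kitchen is off the critical path — its longest chain is 30 weeks, giving 2 of slack.
The binding chain switches to Lease→Kitchen→Menu→SoftOpen = 8+14+9+5 = 36; finish 36 weeks.

36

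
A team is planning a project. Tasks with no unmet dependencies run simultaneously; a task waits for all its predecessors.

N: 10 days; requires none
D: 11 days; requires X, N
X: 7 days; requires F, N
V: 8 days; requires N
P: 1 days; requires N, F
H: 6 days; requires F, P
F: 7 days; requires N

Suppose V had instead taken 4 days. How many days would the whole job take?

35

Actual critical path: N→F→X→D = 10+7+7+11 = 35 ⇒ 35 days.
V is off the critical path — its longest chain is 18 days, giving 17 of slack.
That remains the longest chain; total 35 days.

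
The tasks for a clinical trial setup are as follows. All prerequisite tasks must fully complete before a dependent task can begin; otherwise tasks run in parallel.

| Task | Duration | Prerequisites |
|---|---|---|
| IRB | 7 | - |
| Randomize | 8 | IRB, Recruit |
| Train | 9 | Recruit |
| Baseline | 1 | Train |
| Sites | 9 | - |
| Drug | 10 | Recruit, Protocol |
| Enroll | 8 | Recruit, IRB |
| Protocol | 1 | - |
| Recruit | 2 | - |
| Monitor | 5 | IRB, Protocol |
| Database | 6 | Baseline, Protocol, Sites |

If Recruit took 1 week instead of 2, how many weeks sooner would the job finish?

1

As given, the longest chain is Recruit→Train→Baseline→Database = 2+9+1+6 = 18, so the finish is 18 weeks.
Since Recruit is critical, the -1 change carries straight to that chain (now 17 weeks).
The critical path is still Recruit→Train→Baseline→Database; finish is now 17 weeks.
Change in finish: 17 − 18 = -1 weeks.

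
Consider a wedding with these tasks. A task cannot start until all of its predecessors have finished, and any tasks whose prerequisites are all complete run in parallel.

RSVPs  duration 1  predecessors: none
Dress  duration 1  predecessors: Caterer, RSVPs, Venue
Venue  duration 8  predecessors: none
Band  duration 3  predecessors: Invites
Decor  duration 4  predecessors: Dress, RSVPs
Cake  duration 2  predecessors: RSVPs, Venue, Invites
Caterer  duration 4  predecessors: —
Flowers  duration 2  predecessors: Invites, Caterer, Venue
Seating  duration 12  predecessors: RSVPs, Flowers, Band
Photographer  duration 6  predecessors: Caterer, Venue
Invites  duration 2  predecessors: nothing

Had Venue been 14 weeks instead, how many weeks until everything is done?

Baseline: Venue→Flowers→Seating = 8+2+12 = 22 → 22 weeks.
Since Venue is critical, the +6 change carries straight to that chain (now 28 weeks).
No other chain overtakes it, so the finish is 28 weeks.

28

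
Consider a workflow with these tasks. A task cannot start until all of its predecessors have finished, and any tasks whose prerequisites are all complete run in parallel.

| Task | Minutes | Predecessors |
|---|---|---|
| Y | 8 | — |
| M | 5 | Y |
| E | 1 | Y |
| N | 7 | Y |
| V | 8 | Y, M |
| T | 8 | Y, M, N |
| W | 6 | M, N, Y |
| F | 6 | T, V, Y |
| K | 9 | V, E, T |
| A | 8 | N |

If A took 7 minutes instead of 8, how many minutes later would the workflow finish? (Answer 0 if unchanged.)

Actual critical path: Y→N→T→K = 8+7+8+9 = 32 ⇒ 32 minutes.
A is off the critical path — its longest chain is 23 minutes, giving 9 of slack.
No other chain overtakes it, so the finish is 32 minutes.
Change in finish: 32 − 32 = +0 minutes.

0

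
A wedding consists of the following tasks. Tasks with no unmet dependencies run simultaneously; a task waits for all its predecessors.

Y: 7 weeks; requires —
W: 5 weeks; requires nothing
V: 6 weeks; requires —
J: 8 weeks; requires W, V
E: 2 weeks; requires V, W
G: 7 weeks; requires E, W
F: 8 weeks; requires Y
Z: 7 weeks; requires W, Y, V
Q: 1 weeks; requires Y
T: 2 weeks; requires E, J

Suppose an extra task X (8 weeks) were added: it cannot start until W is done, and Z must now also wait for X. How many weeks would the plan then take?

20

Originally the plan takes 16 weeks.
With X inserted, Z now waits for max(W, Y, V, X).
New critical path: W→X→Z = 5+8+7 = 20 ⇒ 20 weeks.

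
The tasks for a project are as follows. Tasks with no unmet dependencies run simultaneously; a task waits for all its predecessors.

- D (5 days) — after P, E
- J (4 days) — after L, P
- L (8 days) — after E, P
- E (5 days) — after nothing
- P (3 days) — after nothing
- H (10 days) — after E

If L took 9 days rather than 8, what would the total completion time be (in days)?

Critical path before the change: E→L→J = 5+8+4 = 17 giving 17 days.
L lies on that path, so at 9 days the path becomes 18 days.
The critical path is still E→L→J; finish is now 18 days.

18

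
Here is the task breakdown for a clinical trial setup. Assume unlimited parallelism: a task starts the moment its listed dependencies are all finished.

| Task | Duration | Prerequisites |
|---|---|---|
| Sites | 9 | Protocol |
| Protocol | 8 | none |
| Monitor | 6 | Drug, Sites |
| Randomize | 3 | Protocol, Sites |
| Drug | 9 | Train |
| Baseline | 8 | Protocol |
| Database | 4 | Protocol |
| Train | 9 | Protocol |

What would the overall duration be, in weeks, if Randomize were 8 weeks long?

Critical path before the change: Protocol→Train→Drug→Monitor = 8+9+9+6 = 32 giving 32 weeks.
The longest path through Randomize is only 20 weeks, so Randomize has float 12.
No other chain overtakes it, so the finish is 32 weeks.

32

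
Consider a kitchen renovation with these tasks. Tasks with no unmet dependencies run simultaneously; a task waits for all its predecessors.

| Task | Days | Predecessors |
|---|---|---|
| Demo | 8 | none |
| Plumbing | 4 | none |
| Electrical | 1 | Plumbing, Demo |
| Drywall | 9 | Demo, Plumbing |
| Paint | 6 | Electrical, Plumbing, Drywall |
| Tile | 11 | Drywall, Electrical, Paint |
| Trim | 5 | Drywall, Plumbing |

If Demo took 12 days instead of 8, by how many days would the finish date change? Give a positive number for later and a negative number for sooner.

Critical path before the change: Demo→Drywall→Paint→Tile = 8+9+6+11 = 34 giving 34 days.
Demo is on the critical path; changing it to 12 makes that path 38 days.
The critical path is still Demo→Drywall→Paint→Tile; finish is now 38 days.
Change in finish: 38 − 34 = +4 days.

4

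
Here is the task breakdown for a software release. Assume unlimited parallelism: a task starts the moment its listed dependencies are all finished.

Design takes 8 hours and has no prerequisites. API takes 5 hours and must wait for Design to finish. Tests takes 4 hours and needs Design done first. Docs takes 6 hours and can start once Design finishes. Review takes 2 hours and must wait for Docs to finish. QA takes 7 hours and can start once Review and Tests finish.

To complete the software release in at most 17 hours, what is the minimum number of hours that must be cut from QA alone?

6

Current finish: 23 hours; target: 17.
QA is on every critical path, so each hour cut from QA cuts the finish by one (this holds down to a finish of 17).
Need 23 − 17 = 6 hours off QA → QA becomes 1 hour, finish becomes 17.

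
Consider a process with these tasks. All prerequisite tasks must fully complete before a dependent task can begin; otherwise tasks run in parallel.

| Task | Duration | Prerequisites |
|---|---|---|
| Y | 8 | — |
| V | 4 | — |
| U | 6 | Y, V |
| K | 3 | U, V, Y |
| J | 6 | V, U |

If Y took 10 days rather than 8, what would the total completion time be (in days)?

22

Baseline: Y→U→J = 8+6+6 = 20 → 20 days.
Y lies on that path, so at 10 days the path becomes 22 days.
That remains the longest chain; total 22 days.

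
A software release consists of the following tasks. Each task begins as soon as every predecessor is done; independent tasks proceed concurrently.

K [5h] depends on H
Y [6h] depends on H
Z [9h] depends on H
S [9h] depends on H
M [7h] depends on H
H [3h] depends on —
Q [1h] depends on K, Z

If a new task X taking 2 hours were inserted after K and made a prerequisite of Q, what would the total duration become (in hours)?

13

Originally the project takes 13 hours.
With X inserted, Q now waits for max(K, Z, X).
New critical path: H→Z→Q = 3+9+1 = 13 ⇒ 13 hours.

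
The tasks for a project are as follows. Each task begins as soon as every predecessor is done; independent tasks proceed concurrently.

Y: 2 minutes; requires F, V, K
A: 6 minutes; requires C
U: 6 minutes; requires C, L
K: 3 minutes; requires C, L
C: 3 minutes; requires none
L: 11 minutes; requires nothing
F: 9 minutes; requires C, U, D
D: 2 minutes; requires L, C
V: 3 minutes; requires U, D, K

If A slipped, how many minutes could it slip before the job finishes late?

Critical path: L→U→F→Y = 11+6+9+2 = 28, so the finish is 28 minutes.
A finishes as early as 9 and must finish by 28.
So A can slip 28 − 9 = 19 minutes.

19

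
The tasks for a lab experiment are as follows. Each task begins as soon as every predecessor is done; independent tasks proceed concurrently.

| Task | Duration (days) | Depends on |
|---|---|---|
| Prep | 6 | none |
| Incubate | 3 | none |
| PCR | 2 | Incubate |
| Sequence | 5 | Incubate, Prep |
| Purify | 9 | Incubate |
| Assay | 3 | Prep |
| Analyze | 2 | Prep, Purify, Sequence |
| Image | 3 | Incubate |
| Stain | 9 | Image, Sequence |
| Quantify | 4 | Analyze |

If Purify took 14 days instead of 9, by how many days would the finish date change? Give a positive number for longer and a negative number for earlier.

Critical path before the change: Prep→Sequence→Stain = 6+5+9 = 20 giving 20 days.
The longest path through Purify is only 18 days, so Purify has float 2.
The binding chain switches to Incubate→Purify→Analyze→Quantify = 3+14+2+4 = 23; finish 23 days.
Change in finish: 23 − 20 = +3 days.

3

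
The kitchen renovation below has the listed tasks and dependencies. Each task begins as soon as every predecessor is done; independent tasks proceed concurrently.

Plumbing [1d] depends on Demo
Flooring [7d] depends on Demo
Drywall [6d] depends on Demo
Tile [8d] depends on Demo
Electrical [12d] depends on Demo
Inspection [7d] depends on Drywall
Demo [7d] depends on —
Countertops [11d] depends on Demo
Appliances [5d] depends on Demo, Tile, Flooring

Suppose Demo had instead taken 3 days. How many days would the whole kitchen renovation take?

16

The binding path is Demo→Drywall→Inspection = 7+6+7 = 20; finish at 20 days.
Demo is on the critical path; changing it to 3 makes that path 16 days.
The critical path is still Demo→Drywall→Inspection; finish is now 16 days.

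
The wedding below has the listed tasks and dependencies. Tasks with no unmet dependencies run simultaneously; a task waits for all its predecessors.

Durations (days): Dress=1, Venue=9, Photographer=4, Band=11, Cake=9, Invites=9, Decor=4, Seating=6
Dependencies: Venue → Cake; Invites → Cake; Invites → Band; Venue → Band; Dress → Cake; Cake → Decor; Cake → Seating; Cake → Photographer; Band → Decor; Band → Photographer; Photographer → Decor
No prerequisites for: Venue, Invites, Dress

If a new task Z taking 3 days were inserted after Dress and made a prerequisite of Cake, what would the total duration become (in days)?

Originally the plan takes 28 days.
With Z inserted, Cake now waits for max(Venue, Dress, Invites, Z).
New critical path: Venue→Band→Photographer→Decor = 9+11+4+4 = 28 ⇒ 28 days.

28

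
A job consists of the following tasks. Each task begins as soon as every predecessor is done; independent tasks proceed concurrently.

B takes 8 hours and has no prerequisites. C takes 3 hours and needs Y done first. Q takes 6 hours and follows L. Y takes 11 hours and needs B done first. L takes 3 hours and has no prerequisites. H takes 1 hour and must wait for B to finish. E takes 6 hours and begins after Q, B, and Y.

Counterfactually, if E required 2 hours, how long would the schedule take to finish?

Critical path before the change: B→Y→E = 8+11+6 = 25 giving 25 hours.
E is on the critical path; changing it to 2 makes that path 21 hours.
The binding chain switches to B→Y→C = 8+11+3 = 22; finish 22 hours.

22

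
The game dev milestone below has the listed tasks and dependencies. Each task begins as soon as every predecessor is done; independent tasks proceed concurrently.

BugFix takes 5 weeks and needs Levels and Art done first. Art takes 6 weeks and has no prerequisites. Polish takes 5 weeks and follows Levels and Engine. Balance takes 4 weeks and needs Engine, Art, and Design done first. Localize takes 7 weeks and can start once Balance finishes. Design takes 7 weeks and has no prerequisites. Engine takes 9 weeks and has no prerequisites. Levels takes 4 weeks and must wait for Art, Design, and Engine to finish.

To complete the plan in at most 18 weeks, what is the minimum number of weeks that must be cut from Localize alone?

Current finish: 20 weeks; target: 18.
Localize is on every critical path, so each week cut from Localize cuts the finish by one (this holds down to a finish of 18).
Need 20 − 18 = 2 weeks off Localize → Localize becomes 5 weeks, finish becomes 18.

2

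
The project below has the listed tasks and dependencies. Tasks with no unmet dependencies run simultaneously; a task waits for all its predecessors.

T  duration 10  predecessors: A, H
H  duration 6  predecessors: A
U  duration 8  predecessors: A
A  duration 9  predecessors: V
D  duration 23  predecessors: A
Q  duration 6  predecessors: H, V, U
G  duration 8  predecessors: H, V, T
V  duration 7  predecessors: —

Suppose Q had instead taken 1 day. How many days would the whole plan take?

40

Baseline: V→A→H→T→G = 7+9+6+10+8 = 40 → 40 days.
Q has 10 days of float (longest path through it is 30).
No other chain overtakes it, so the finish is 40 days.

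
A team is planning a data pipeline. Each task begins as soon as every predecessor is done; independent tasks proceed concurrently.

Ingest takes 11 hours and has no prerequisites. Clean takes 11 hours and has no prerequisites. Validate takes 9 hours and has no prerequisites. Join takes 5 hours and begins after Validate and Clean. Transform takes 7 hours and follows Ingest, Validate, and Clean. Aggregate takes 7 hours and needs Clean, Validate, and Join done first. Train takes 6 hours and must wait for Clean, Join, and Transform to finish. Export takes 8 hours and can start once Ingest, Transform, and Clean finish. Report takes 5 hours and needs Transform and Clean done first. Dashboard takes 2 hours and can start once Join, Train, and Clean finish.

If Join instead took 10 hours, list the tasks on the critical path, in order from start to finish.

As given, the longest chain is Ingest→Transform→Train→Dashboard = 11+7+6+2 = 26, so the finish is 26 hours.
Join is off the critical path — its longest chain is 24 hours, giving 2 of slack.
The binding chain switches to Clean→Join→Train→Dashboard = 11+10+6+2 = 29; finish 29 hours.

Clean, Join, Train, Dashboard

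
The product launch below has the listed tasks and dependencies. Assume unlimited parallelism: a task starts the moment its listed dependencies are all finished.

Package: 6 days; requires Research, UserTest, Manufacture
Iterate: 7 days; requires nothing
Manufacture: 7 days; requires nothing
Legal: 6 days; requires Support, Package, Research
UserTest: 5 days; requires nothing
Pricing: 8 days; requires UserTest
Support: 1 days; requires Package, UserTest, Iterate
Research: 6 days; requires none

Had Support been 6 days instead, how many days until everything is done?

The binding path is Manufacture→Package→Support→Legal = 7+6+1+6 = 20; finish at 20 days.
Since Support is critical, the +5 change carries straight to that chain (now 25 days).
That remains the longest chain; total 25 days.

25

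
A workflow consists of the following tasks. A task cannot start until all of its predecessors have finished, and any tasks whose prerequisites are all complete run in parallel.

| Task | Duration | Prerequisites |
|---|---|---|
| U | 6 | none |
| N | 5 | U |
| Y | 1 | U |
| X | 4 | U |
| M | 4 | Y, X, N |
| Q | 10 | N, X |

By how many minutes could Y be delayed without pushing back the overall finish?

10

Critical path: U→N→Q = 6+5+10 = 21, so the finish is 21 minutes.
Longest path through Y: 11 minutes (earliest finish 7, latest finish 17).
Slack of Y = 16 − 6 = 10 minutes.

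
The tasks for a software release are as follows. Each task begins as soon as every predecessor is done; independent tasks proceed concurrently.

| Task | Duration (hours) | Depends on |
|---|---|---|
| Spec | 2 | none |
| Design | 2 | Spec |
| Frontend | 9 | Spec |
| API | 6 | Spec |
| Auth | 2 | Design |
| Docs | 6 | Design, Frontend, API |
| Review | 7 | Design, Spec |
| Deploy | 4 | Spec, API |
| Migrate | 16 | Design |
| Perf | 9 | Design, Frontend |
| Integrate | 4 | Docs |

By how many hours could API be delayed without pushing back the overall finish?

3

The longest chain is Spec→Frontend→Docs→Integrate = 2+9+6+4 = 21; overall finish 21 hours.
API finishes as early as 8 and must finish by 11.
So API can slip 11 − 8 = 3 hours.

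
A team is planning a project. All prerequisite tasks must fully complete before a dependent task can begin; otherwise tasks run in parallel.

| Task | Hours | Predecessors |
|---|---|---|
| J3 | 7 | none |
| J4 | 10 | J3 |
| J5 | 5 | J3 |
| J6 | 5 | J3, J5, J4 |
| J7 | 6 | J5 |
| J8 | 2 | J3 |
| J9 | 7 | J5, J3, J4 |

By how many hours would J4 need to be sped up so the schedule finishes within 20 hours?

4

Current finish: 24 hours; target: 20.
J4 is on every critical path, so each hour cut from J4 cuts the finish by one (this holds down to a finish of 19).
Need 24 − 20 = 4 hours off J4 → J4 becomes 6 hours, finish becomes 20.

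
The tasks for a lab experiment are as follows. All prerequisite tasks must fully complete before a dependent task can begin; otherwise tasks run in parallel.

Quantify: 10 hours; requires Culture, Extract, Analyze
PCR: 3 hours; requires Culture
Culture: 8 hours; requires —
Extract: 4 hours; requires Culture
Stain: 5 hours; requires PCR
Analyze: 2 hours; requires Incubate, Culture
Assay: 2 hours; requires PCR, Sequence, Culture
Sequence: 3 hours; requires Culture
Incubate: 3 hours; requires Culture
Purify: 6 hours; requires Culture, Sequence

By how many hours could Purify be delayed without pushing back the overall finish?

6

The longest chain is Culture→Incubate→Analyze→Quantify = 8+3+2+10 = 23; overall finish 23 hours.
The longest chain containing Purify totals 17 hours.
So Purify can slip 23 − 17 = 6 hours.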